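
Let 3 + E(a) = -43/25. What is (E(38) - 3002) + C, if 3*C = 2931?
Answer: -50743/25 ≈ -2029.7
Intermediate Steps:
C = 977 (C = (1/3)*2931 = 977)
E(a) = -118/25 (E(a) = -3 - 43/25 = -118/25)
(E(38) - 3002) + C = (-118/25 - 3002) + 977 = -75168/25 + 977 = -50743/25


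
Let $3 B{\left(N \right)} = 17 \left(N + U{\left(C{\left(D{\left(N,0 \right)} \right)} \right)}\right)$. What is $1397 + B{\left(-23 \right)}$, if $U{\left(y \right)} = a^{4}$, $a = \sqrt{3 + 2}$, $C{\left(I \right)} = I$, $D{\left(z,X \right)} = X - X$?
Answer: $\frac{4225}{3} \approx 1408.3$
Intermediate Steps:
$D{\left(z,X \right)} = 0$
$a = \sqrt{5} \approx 2.2361$
$U{\left(y \right)} = 25$ ($U{\left(y \right)} = \left(\sqrt{5}\right)^{4} = 25$)
$B{\left(N \right)} = \frac{425}{3} + \frac{17 N}{3}$ ($B{\left(N \right)} = \frac{17 \left(N + 25\right)}{3} = \frac{17 \left(25 + N\right)}{3} = \frac{425 + 17 N}{3} = \frac{425}{3} + \frac{17 N}{3}$)
$1397 + B{\left(-23 \right)} = 1397 + \left(\frac{425}{3} + \frac{17}{3} \left(-23\right)\right) = 1397 + \left(\frac{425}{3} - \frac{391}{3}\right) = 1397 + \frac{34}{3} = \frac{4225}{3}$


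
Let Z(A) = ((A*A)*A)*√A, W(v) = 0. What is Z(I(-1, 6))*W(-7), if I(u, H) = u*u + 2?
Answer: 0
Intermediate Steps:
I(u, H) = 2 + u² (I(u, H) = u² + 2 = 2 + u²)
Z(A) = A^(7/2) (Z(A) = (A²*A)*√A = A³*√A = A^(7/2))
Z(I(-1, 6))*W(-7) = (2 + (-1)²)^(7/2)*0 = (2 + 1)^(7/2)*0 = 3^(7/2)*0 = (27*√3)*0 = 0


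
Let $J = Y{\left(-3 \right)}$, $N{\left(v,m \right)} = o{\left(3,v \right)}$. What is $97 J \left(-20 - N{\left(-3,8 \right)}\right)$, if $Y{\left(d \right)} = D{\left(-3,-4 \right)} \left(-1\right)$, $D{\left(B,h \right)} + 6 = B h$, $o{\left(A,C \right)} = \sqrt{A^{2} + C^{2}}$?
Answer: $11640 + 1746 \sqrt{2} \approx 14109.0$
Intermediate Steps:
$N{\left(v,m \right)} = \sqrt{9 + v^{2}}$ ($N{\left(v,m \right)} = \sqrt{3^{2} + v^{2}} = \sqrt{9 + v^{2}}$)
$D{\left(B,h \right)} = -6 + B h$
$Y{\left(d \right)} = -6$ ($Y{\left(d \right)} = \left(-6 - -12\right) \left(-1\right) = \left(-6 + 12\right) \left(-1\right) = 6 \left(-1\right) = -6$)
$J = -6$
$97 J \left(-20 - N{\left(-3,8 \right)}\right) = 97 \left(-6\right) \left(-20 - \sqrt{9 + \left(-3\right)^{2}}\right) = - 582 \left(-20 - \sqrt{9 + 9}\right) = - 582 \left(-20 - \sqrt{18}\right) = - 582 \left(-20 - 3 \sqrt{2}\right) = 11640 + 1746 \sqrt{2}$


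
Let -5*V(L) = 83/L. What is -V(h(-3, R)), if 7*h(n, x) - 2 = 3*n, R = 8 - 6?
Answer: -83/5 ≈ -16.600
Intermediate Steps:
R = 2
h(n, x) = 2/7 + 3*n/7 (h(n, x) = 2/7 + (3*n)/7 = 2/7 + 3*n/7)
V(L) = -83/(5*L)
-V(h(-3, R)) = -(-83)/(5*(2/7 + (3/7)*(-3))) = -(-83)/(5*(2/7 - 9/7)) = -(-83)/(5*(-1)) = -(-83)*(-1)/5 = -1*83/5 = -83/5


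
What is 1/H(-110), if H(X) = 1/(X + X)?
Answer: -220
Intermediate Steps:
H(X) = 1/(2*X)
1/H(-110) = 1/((½)/(-110)) = 1/((½)*(-1/110)) = 1/(-1/220) = -220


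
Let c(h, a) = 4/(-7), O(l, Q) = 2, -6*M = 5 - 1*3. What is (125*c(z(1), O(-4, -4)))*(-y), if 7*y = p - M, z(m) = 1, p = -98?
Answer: -146500/147 ≈ -996.60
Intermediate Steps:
M = -⅓ (M = -(5 - 1*3)/6 = -(5 - 3)/6 = -⅙*2 = -⅓ ≈ -0.33333)
c(h, a) = -4/7 (c(h, a) = 4*(-⅐) = -4/7)
y = -293/21 (y = (-98 - 1*(-⅓))/7 = (-98 + ⅓)/7 = (⅐)*(-293/3) = -293/21 ≈ -13.952)
(125*c(z(1), O(-4, -4)))*(-y) = (125*(-4/7))*(-1*(-293/21)) = -500/7*293/21 = -146500/147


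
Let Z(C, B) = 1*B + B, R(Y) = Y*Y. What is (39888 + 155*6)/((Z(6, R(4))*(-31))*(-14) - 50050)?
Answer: -6803/6027 ≈ -1.1288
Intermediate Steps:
R(Y) = Y**2
Z(C, B) = 2*B (Z(C, B) = B + B = 2*B)
(39888 + 155*6)/((Z(6, R(4))*(-31))*(-14) - 50050) = (39888 + 155*6)/(((2*4**2)*(-31))*(-14) - 50050) = (39888 + 930)/(((2*16)*(-31))*(-14) - 50050) = 40818/((32*(-31))*(-14) - 50050) = 40818/(-992*(-14) - 50050) = 40818/(13888 - 50050) = 40818/(-36162) = 40818*(-1/36162) = -6803/6027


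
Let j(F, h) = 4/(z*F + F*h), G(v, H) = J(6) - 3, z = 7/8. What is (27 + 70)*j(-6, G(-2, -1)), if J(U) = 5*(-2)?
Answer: 16/3 ≈ 5.3333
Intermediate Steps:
z = 7/8 (z = 7*(⅛) = 7/8 ≈ 0.87500)
J(U) = -10
G(v, H) = -13 (G(v, H) = -10 - 3 = -13)
j(F, h) = 4/(7*F/8 + F*h)
(27 + 70)*j(-6, G(-2, -1)) = (27 + 70)*(32/(-6*(7 + 8*(-13)))) = 97*(32*(-⅙)/(7 - 104)) = 97*(32*(-⅙)/(-97)) = 97*(32*(-⅙)*(-1/97)) = 97*(16/291) = 16/3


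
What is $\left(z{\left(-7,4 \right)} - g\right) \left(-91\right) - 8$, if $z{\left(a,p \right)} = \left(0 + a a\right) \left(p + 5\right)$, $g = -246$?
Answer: $-62525$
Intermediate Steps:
$z{\left(a,p \right)} = a^{2} \left(5 + p\right)$ ($z{\left(a,p \right)} = \left(0 + a^{2}\right) \left(5 + p\right) = a^{2} \left(5 + p\right)$)
$\left(z{\left(-7,4 \right)} - g\right) \left(-91\right) - 8 = \left(\left(-7\right)^{2} \left(5 + 4\right) - -246\right) \left(-91\right) - 8 = \left(49 \cdot 9 + 246\right) \left(-91\right) - 8 = \left(441 + 246\right) \left(-91\right) - 8 = 687 \left(-91\right) - 8 = -62517 - 8 = -62525$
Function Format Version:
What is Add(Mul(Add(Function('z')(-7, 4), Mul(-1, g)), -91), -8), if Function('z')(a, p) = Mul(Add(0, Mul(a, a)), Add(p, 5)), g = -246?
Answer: -62525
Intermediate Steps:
Function('z')(a, p) = Mul(Pow(a, 2), Add(5, p)) (Function('z')(a, p) = Mul(Add(0, Pow(a, 2)), Add(5, p)) = Mul(Pow(a, 2), Add(5, p)))
Add(Mul(Add(Function('z')(-7, 4), Mul(-1, g)), -91), -8) = Add(Mul(Add(Mul(Pow(-7, 2), Add(5, 4)), Mul(-1, -246)), -91), -8) = Add(Mul(Add(Mul(49, 9), 246), -91), -8) = Add(Mul(Add(441, 246), -91), -8) = Add(Mul(687, -91), -8) = Add(-62517, -8) = -62525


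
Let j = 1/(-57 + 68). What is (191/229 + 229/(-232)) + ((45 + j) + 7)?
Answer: 30352925/584408 ≈ 51.938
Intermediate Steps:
j = 1/11 ≈ 0.090909
(191/229 + 229/(-232)) + ((45 + j) + 7) = (191/229 + 229/(-232)) + ((45 + 1/11) + 7) = (191*(1/229) + 229*(-1/232)) + (496/11 + 7) = (191/229 - 229/232) + 573/11 = -8129/53128 + 573/11 = 30352925/584408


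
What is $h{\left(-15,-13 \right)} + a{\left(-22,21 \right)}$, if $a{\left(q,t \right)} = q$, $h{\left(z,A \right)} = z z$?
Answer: $203$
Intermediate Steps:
$h{\left(z,A \right)} = z^{2}$
$h{\left(-15,-13 \right)} + a{\left(-22,21 \right)} = \left(-15\right)^{2} - 22 = 225 - 22 = 203$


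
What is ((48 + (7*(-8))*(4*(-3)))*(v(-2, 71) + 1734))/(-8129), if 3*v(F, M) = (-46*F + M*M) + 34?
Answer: -2488560/8129 ≈ -306.13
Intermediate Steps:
v(F, M) = 34/3 - 46*F/3 + M²/3 (v(F, M) = ((-46*F + M*M) + 34)/3 = ((-46*F + M²) + 34)/3 = ((M² - 46*F) + 34)/3 = (34 + M² - 46*F)/3 = 34/3 - 46*F/3 + M²/3)
((48 + (7*(-8))*(4*(-3)))*(v(-2, 71) + 1734))/(-8129) = ((48 + (7*(-8))*(4*(-3)))*((34/3 - 46/3*(-2) + (⅓)*71²) + 1734))/(-8129) = ((48 - 56*(-12))*((34/3 + 92/3 + (⅓)*5041) + 1734))*(-1/8129) = ((48 + 672)*((34/3 + 92/3 + 5041/3) + 1734))*(-1/8129) = (720*(5167/3 + 1734))*(-1/8129) = (720*(10369/3))*(-1/8129) = 2488560*(-1/8129) = -2488560/8129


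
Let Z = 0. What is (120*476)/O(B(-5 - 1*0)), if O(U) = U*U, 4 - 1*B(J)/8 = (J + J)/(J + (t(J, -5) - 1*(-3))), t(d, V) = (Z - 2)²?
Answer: 595/54 ≈ 11.019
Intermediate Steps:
t(d, V) = 4 (t(d, V) = (0 - 2)² = (-2)² = 4)
B(J) = 32 - 16*J/(7 + J) (B(J) = 32 - 8*(J + J)/(J + (4 - 1*(-3))) = 32 - 8*2*J/(J + (4 + 3)) = 32 - 8*2*J/(J + 7) = 32 - 8*2*J/(7 + J) = 32 - 16*J/(7 + J))
O(U) = U²
(120*476)/O(B(-5 - 1*0)) = (120*476)/((16*(14 + (-5 - 1*0))/(7 + (-5 - 1*0)))²) = 57120/((16*(14 + (-5 + 0))/(7 + (-5 + 0)))²) = 57120/((16*(14 - 5)/(7 - 5))²) = 57120/((16*9/2)²) = 57120/((16*(½)*9)²) = 57120/(72²) = 57120/5184 = 57120*(1/5184) = 595/54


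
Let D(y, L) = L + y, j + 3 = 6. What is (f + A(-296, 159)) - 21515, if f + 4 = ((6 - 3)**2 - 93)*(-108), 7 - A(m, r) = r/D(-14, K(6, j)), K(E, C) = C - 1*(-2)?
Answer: -37267/3 ≈ -12422.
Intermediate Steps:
j = 3 (j = -3 + 6 = 3)
K(E, C) = 2 + C (K(E, C) = C + 2 = 2 + C)
A(m, r) = 7 + r/9 (A(m, r) = 7 - r/((2 + 3) - 14) = 7 - r/(5 - 14) = 7 - r/(-9) = 7 - r*(-1)/9 = 7 - (-1)*r/9 = 7 + r/9)
f = 9068 (f = -4 + ((6 - 3)**2 - 93)*(-108) = -4 + (3**2 - 93)*(-108) = -4 + (9 - 93)*(-108) = -4 - 84*(-108) = -4 + 9072 = 9068)
(f + A(-296, 159)) - 21515 = (9068 + (7 + (1/9)*159)) - 21515 = (9068 + (7 + 53/3)) - 21515 = (9068 + 74/3) - 21515 = 27278/3 - 21515 = -37267/3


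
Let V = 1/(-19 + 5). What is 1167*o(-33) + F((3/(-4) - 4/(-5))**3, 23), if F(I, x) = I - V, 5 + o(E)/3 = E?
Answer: -7450123993/56000 ≈ -1.3304e+5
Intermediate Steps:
o(E) = -15 + 3*E
V = -1/14 (V = 1/(-14) = -1/14 ≈ -0.071429)
F(I, x) = 1/14 + I (F(I, x) = I - 1*(-1/14) = I + 1/14 = 1/14 + I)
1167*o(-33) + F((3/(-4) - 4/(-5))**3, 23) = 1167*(-15 + 3*(-33)) + (1/14 + (3/(-4) - 4/(-5))**3) = 1167*(-15 - 99) + (1/14 + (3*(-1/4) - 4*(-1/5))**3) = 1167*(-114) + (1/14 + (-3/4 + 4/5)**3) = -133038 + (1/14 + (1/20)**3) = -133038 + (1/14 + 1/8000) = -133038 + 4007/56000 = -7450123993/56000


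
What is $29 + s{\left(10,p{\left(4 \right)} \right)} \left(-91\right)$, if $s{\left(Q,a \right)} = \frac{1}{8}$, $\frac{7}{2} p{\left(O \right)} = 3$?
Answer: $\frac{141}{8} \approx 17.625$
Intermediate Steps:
$p{\left(O \right)} = \frac{6}{7}$ ($p{\left(O \right)} = \frac{2}{7} \cdot 3 = \frac{6}{7}$)
$s{\left(Q,a \right)} = \frac{1}{8}$
$29 + s{\left(10,p{\left(4 \right)} \right)} \left(-91\right) = 29 + \frac{1}{8} \left(-91\right) = 29 - \frac{91}{8} = \frac{141}{8}$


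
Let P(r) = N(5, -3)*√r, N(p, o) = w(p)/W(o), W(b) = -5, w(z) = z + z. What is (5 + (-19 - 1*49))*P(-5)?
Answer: 126*I*√5 ≈ 281.74*I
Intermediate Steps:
w(z) = 2*z
N(p, o) = -2*p/5 (N(p, o) = (2*p)/(-5) = (2*p)*(-⅕) = -2*p/5)
P(r) = -2*√r (P(r) = (-⅖*5)*√r = -2*√r)
(5 + (-19 - 1*49))*P(-5) = (5 + (-19 - 1*49))*(-2*I*√5) = (5 + (-19 - 49))*(-2*I*√5) = (5 - 68)*(-2*I*√5) = -(-126)*I*√5 = 126*I*√5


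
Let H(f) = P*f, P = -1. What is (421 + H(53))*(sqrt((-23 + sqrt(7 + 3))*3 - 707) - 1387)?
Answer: -510416 + 368*I*sqrt(776 - 3*sqrt(10)) ≈ -5.1042e+5 + 10188.0*I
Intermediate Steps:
H(f) = -f
(421 + H(53))*(sqrt((-23 + sqrt(7 + 3))*3 - 707) - 1387) = (421 - 1*53)*(sqrt((-23 + sqrt(7 + 3))*3 - 707) - 1387) = (421 - 53)*(sqrt((-23 + sqrt(10))*3 - 707) - 1387) = 368*(sqrt((-69 + 3*sqrt(10)) - 707) - 1387) = 368*(sqrt(-776 + 3*sqrt(10)) - 1387) = 368*(-1387 + sqrt(-776 + 3*sqrt(10))) = -510416 + 368*sqrt(-776 + 3*sqrt(10))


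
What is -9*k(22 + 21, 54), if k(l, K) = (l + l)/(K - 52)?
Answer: -387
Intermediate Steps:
k(l, K) = 2*l/(-52 + K) (k(l, K) = (2*l)/(-52 + K) = 2*l/(-52 + K))
-9*k(22 + 21, 54) = -18*(22 + 21)/(-52 + 54) = -18*43/2 = -9*43 = -387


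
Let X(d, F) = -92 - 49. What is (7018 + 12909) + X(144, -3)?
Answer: 19786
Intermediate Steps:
X(d, F) = -141
(7018 + 12909) + X(144, -3) = (7018 + 12909) - 141 = 19927 - 141 = 19786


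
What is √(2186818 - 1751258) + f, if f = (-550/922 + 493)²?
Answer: 51528092004/212521 + 2*√108890 ≈ 2.4312e+5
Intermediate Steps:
f = 51528092004/212521 (f = (-550*1/922 + 493)² = (-275/461 + 493)² = (226998/461)² = 51528092004/212521 ≈ 2.4246e+5)
√(2186818 - 1751258) + f = √(2186818 - 1751258) + 51528092004/212521 = √435560 + 51528092004/212521 = 2*√108890 + 51528092004/212521 = 51528092004/212521 + 2*√108890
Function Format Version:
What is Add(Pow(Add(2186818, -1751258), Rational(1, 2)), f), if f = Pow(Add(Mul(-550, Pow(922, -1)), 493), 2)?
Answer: Add(Rational(51528092004, 212521), Mul(2, Pow(108890, Rational(1, 2)))) ≈ 2.4312e+5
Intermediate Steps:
f = Rational(51528092004, 212521) (f = Pow(Add(Mul(-550, Rational(1, 922)), 493), 2) = Pow(Add(Rational(-275, 461), 493), 2) = Pow(Rational(226998, 461), 2) = Rational(51528092004, 212521) ≈ 2.4246e+5)
Add(Pow(Add(2186818, -1751258), Rational(1, 2)), f) = Add(Pow(Add(2186818, -1751258), Rational(1, 2)), Rational(51528092004, 212521)) = Add(Pow(435560, Rational(1, 2)), Rational(51528092004, 212521)) = Add(Mul(2, Pow(108890, Rational(1, 2))), Rational(51528092004, 212521)) = Add(Rational(51528092004, 212521), Mul(2, Pow(108890, Rational(1, 2))))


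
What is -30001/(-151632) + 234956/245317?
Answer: 42986603509/37197907344 ≈ 1.1556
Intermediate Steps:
-30001/(-151632) + 234956/245317 = -30001*(-1/151632) + 234956*(1/245317) = 30001/151632 + 234956/245317 = 42986603509/37197907344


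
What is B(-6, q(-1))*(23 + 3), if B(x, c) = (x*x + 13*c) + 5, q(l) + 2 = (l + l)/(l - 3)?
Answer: 559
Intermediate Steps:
q(l) = -2 + 2*l/(-3 + l) (q(l) = -2 + (l + l)/(l - 3) = -2 + (2*l)/(-3 + l) = -2 + 2*l/(-3 + l))
B(x, c) = 5 + x**2 + 13*c (B(x, c) = (x**2 + 13*c) + 5 = 5 + x**2 + 13*c)
B(-6, q(-1))*(23 + 3) = (5 + (-6)**2 + 13*(6/(-3 - 1)))*(23 + 3) = (5 + 36 + 13*(6/(-4)))*26 = (5 + 36 + 13*(6*(-1/4)))*26 = (5 + 36 + 13*(-3/2))*26 = (5 + 36 - 39/2)*26 = (43/2)*26 = 559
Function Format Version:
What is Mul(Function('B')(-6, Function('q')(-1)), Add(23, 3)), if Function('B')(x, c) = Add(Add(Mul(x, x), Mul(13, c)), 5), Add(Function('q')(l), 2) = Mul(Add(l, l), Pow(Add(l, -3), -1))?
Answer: 559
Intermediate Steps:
Function('q')(l) = Add(-2, Mul(2, l, Pow(Add(-3, l), -1))) (Function('q')(l) = Add(-2, Mul(Add(l, l), Pow(Add(l, -3), -1))) = Add(-2, Mul(Mul(2, l), Pow(Add(-3, l), -1))) = Add(-2, Mul(2, l, Pow(Add(-3, l), -1))))
Function('B')(x, c) = Add(5, Pow(x, 2), Mul(13, c)) (Function('B')(x, c) = Add(Add(Pow(x, 2), Mul(13, c)), 5) = Add(5, Pow(x, 2), Mul(13, c)))
Mul(Function('B')(-6, Function('q')(-1)), Add(23, 3)) = Mul(Add(5, Pow(-6, 2), Mul(13, Mul(6, Pow(Add(-3, -1), -1)))), Add(23, 3)) = Mul(Add(5, 36, Mul(13, Mul(6, Pow(-4, -1)))), 26) = Mul(Add(5, 36, Mul(13, Mul(6, Rational(-1, 4)))), 26) = Mul(Add(5, 36, Mul(13, Rational(-3, 2))), 26) = Mul(Add(5, 36, Rational(-39, 2)), 26) = Mul(Rational(43, 2), 26) = 559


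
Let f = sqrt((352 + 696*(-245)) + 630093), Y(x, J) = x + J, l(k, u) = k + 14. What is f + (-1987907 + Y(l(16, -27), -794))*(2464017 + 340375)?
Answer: -5577013043032 + 5*sqrt(18397) ≈ -5.5770e+12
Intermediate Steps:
l(k, u) = 14 + k
Y(x, J) = J + x
f = 5*sqrt(18397) (f = sqrt((352 - 170520) + 630093) = sqrt(-170168 + 630093) = sqrt(459925) = 5*sqrt(18397) ≈ 678.18)
f + (-1987907 + Y(l(16, -27), -794))*(2464017 + 340375) = 5*sqrt(18397) + (-1987907 + (-794 + (14 + 16)))*(2464017 + 340375) = 5*sqrt(18397) + (-1987907 + (-794 + 30))*2804392 = 5*sqrt(18397) + (-1987907 - 764)*2804392 = 5*sqrt(18397) - 1988671*2804392 = 5*sqrt(18397) - 5577013043032 = -5577013043032 + 5*sqrt(18397)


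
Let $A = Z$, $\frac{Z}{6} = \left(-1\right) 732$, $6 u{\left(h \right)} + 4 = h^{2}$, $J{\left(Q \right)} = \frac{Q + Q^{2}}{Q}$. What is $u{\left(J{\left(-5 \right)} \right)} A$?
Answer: $-8784$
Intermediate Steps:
$J{\left(Q \right)} = \frac{Q + Q^{2}}{Q}$
$u{\left(h \right)} = - \frac{2}{3} + \frac{h^{2}}{6}$
$Z = -4392$ ($Z = 6 \left(\left(-1\right) 732\right) = 6 \left(-732\right) = -4392$)
$A = -4392$
$u{\left(J{\left(-5 \right)} \right)} A = \left(- \frac{2}{3} + \frac{\left(1 - 5\right)^{2}}{6}\right) \left(-4392\right) = \left(- \frac{2}{3} + \frac{\left(-4\right)^{2}}{6}\right) \left(-4392\right) = \left(- \frac{2}{3} + \frac{1}{6} \cdot 16\right) \left(-4392\right) = \left(- \frac{2}{3} + \frac{8}{3}\right) \left(-4392\right) = 2 \left(-4392\right) = -8784$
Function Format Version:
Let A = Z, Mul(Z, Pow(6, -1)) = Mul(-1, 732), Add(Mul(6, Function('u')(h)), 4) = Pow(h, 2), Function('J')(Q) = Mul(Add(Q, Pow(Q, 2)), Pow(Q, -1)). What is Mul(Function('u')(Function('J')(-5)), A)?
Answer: -8784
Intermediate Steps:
Function('J')(Q) = Mul(Pow(Q, -1), Add(Q, Pow(Q, 2)))
Function('u')(h) = Add(Rational(-2, 3), Mul(Rational(1, 6), Pow(h, 2)))
Z = -4392 (Z = Mul(6, Mul(-1, 732)) = Mul(6, -732) = -4392)
A = -4392
Mul(Function('u')(Function('J')(-5)), A) = Mul(Add(Rational(-2, 3), Mul(Rational(1, 6), Pow(Add(1, -5), 2))), -4392) = Mul(Add(Rational(-2, 3), Mul(Rational(1, 6), Pow(-4, 2))), -4392) = Mul(Add(Rational(-2, 3), Mul(Rational(1, 6), 16)), -4392) = Mul(Add(Rational(-2, 3), Rational(8, 3)), -4392) = Mul(2, -4392) = -8784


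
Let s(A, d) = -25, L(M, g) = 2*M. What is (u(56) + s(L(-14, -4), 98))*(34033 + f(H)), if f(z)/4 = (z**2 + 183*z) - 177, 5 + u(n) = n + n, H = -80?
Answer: 29930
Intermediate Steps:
u(n) = -5 + 2*n (u(n) = -5 + (n + n) = -5 + 2*n)
f(z) = -708 + 4*z**2 + 732*z (f(z) = 4*((z**2 + 183*z) - 177) = 4*(-177 + z**2 + 183*z) = -708 + 4*z**2 + 732*z)
(u(56) + s(L(-14, -4), 98))*(34033 + f(H)) = ((-5 + 2*56) - 25)*(34033 + (-708 + 4*(-80)**2 + 732*(-80))) = ((-5 + 112) - 25)*(34033 + (-708 + 4*6400 - 58560)) = (107 - 25)*(34033 + (-708 + 25600 - 58560)) = 82*(34033 - 33668) = 82*365 = 29930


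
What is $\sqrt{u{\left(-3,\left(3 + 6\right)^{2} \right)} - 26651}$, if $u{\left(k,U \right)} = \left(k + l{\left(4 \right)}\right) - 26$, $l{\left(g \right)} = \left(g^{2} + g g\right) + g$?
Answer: $2 i \sqrt{6661} \approx 163.23 i$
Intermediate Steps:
$l{\left(g \right)} = g + 2 g^{2}$ ($l{\left(g \right)} = \left(g^{2} + g^{2}\right) + g = 2 g^{2} + g = g + 2 g^{2}$)
$u{\left(k,U \right)} = 10 + k$ ($u{\left(k,U \right)} = \left(k + 4 \left(1 + 2 \cdot 4\right)\right) - 26 = \left(k + 4 \left(1 + 8\right)\right) - 26 = \left(k + 4 \cdot 9\right) - 26 = \left(k + 36\right) - 26 = \left(36 + k\right) - 26 = 10 + k$)
$\sqrt{u{\left(-3,\left(3 + 6\right)^{2} \right)} - 26651} = \sqrt{\left(10 - 3\right) - 26651} = \sqrt{7 - 26651} = \sqrt{-26644} = 2 i \sqrt{6661}$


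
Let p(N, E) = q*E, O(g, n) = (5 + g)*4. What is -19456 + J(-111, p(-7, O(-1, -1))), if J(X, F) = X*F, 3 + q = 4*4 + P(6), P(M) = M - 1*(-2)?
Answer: -56752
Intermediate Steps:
P(M) = 2 + M (P(M) = M + 2 = 2 + M)
q = 21 (q = -3 + (4*4 + (2 + 6)) = -3 + (16 + 8) = -3 + 24 = 21)
O(g, n) = 20 + 4*g
p(N, E) = 21*E
J(X, F) = F*X
-19456 + J(-111, p(-7, O(-1, -1))) = -19456 + (21*(20 + 4*(-1)))*(-111) = -19456 + (21*(20 - 4))*(-111) = -19456 + (21*16)*(-111) = -19456 + 336*(-111) = -19456 - 37296 = -56752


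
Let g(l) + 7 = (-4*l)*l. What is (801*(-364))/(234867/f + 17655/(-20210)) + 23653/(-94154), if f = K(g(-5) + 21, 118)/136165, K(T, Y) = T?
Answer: -984490470867911/3931168183308774 ≈ -0.25043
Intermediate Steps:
g(l) = -7 - 4*l² (g(l) = -7 + (-4*l)*l = -7 - 4*l²)
f = -86/136165 (f = ((-7 - 4*(-5)²) + 21)/136165 = ((-7 - 4*25) + 21)*(1/136165) = ((-7 - 100) + 21)*(1/136165) = (-107 + 21)*(1/136165) = -86*1/136165 = -86/136165 ≈ -0.00063159)
(801*(-364))/(234867/f + 17655/(-20210)) + 23653/(-94154) = (801*(-364))/(234867/(-86/136165) + 17655/(-20210)) + 23653/(-94154) = -291564/(234867*(-136165/86) + 17655*(-1/20210)) + 23653*(-1/94154) = -291564/(-31980665055/86 - 3531/4042) - 23653/94154 = -291564/(-751545630558/2021) - 23653/94154 = -291564*(-2021/751545630558) - 23653/94154 = 32736158/41752535031 - 23653/94154 = -984490470867911/3931168183308774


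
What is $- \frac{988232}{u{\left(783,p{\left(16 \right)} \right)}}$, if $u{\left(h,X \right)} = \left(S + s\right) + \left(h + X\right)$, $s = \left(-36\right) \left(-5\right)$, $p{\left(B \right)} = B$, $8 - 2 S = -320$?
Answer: $- \frac{988232}{1143} \approx -864.59$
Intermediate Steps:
$S = 164$ ($S = 4 - -160 = 4 + 160 = 164$)
$s = 180$
$u{\left(h,X \right)} = 344 + X + h$ ($u{\left(h,X \right)} = \left(164 + 180\right) + \left(h + X\right) = 344 + \left(X + h\right) = 344 + X + h$)
$- \frac{988232}{u{\left(783,p{\left(16 \right)} \right)}} = - \frac{988232}{344 + 16 + 783} = - \frac{988232}{1143}$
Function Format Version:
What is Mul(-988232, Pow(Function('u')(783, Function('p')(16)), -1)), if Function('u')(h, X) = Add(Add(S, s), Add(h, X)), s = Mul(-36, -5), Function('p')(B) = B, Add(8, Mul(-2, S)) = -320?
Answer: Rational(-988232, 1143) ≈ -864.59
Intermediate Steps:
S = 164 (S = Add(4, Mul(Rational(-1, 2), -320)) = Add(4, 160) = 164)
s = 180
Function('u')(h, X) = Add(344, X, h) (Function('u')(h, X) = Add(Add(164, 180), Add(h, X)) = Add(344, Add(X, h)) = Add(344, X, h))
Mul(-988232, Pow(Function('u')(783, Function('p')(16)), -1)) = Mul(-988232, Pow(Add(344, 16, 783), -1)) = Mul(-988232, Pow(1143, -1)) = Mul(-988232, Rational(1, 1143)) = Rational(-988232, 1143)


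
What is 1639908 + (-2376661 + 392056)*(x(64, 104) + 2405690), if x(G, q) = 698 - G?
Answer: -4775601002112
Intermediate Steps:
1639908 + (-2376661 + 392056)*(x(64, 104) + 2405690) = 1639908 + (-2376661 + 392056)*((698 - 1*64) + 2405690) = 1639908 - 1984605*((698 - 64) + 2405690) = 1639908 - 1984605*(634 + 2405690) = 1639908 - 1984605*2406324 = 1639908 - 4775602642020 = -4775601002112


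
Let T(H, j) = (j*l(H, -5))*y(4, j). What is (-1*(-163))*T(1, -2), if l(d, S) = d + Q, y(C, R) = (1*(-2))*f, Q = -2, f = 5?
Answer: -3260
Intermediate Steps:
y(C, R) = -10 (y(C, R) = (1*(-2))*5 = -2*5 = -10)
l(d, S) = -2 + d (l(d, S) = d - 2 = -2 + d)
T(H, j) = -10*j*(-2 + H) (T(H, j) = (j*(-2 + H))*(-10) = -10*j*(-2 + H))
(-1*(-163))*T(1, -2) = (-1*(-163))*(10*(-2)*(2 - 1*1)) = 163*(10*(-2)*(2 - 1)) = 163*(10*(-2)*1) = 163*(-20) = -3260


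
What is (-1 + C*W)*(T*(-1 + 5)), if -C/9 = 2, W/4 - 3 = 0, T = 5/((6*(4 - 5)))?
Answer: 2170/3 ≈ 723.33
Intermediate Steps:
T = -⅚ (T = 5/((6*(-1))) = 5/(-6) = 5*(-⅙) = -⅚ ≈ -0.83333)
W = 12 (W = 12 + 4*0 = 12 + 0 = 12)
C = -18 (C = -9*2 = -18)
(-1 + C*W)*(T*(-1 + 5)) = (-1 - 18*12)*(-5*(-1 + 5)/6) = (-1 - 216)*(-⅚*4) = -217*(-10/3) = 2170/3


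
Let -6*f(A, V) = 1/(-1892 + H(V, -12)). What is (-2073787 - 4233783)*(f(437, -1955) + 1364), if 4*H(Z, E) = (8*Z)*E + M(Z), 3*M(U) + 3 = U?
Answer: -2315974414128150/269189 ≈ -8.6035e+9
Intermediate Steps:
M(U) = -1 + U/3
H(Z, E) = -¼ + Z/12 + 2*E*Z (H(Z, E) = ((8*Z)*E + (-1 + Z/3))/4 = (8*E*Z + (-1 + Z/3))/4 = (-1 + Z/3 + 8*E*Z)/4 = -¼ + Z/12 + 2*E*Z)
f(A, V) = -1/(6*(-7569/4 - 287*V/12)) (f(A, V) = -1/(6*(-1892 + (-¼ + V/12 + 2*(-12)*V))) = -1/(6*(-1892 + (-¼ + V/12 - 24*V))) = -1/(6*(-1892 + (-¼ - 287*V/12))) = -1/(6*(-7569/4 - 287*V/12)))
(-2073787 - 4233783)*(f(437, -1955) + 1364) = (-2073787 - 4233783)*(2/(22707 + 287*(-1955)) + 1364) = -6307570*(2/(22707 - 561085) + 1364) = -6307570*(2/(-538378) + 1364) = -6307570*(2*(-1/538378) + 1364) = -6307570*(-1/269189 + 1364) = -6307570*367173795/269189 = -2315974414128150/269189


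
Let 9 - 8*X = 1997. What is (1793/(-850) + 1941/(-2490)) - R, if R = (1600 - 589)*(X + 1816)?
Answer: -111803787189/70550 ≈ -1.5847e+6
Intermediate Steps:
X = -497/2 (X = 9/8 - ⅛*1997 = 9/8 - 1997/8 = -497/2 ≈ -248.50)
R = 3169485/2 (R = (1600 - 589)*(-497/2 + 1816) = 1011*(3135/2) = 3169485/2 ≈ 1.5847e+6)
(1793/(-850) + 1941/(-2490)) - R = (1793/(-850) + 1941/(-2490)) - 1*3169485/2 = (1793*(-1/850) + 1941*(-1/2490)) - 3169485/2 = (-1793/850 - 647/830) - 3169485/2 = -101907/35275 - 3169485/2 = -111803787189/70550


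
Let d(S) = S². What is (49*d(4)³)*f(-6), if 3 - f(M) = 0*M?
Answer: 602112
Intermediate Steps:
f(M) = 3 (f(M) = 3 - 0*M = 3 - 1*0 = 3 + 0 = 3)
(49*d(4)³)*f(-6) = (49*(4²)³)*3 = (49*16³)*3 = (49*4096)*3 = 200704*3 = 602112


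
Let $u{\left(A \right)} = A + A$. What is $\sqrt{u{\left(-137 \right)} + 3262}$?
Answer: $6 \sqrt{83} \approx 54.663$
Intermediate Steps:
$u{\left(A \right)} = 2 A$
$\sqrt{u{\left(-137 \right)} + 3262} = \sqrt{2 \left(-137\right) + 3262} = \sqrt{-274 + 3262} = \sqrt{2988} = 6 \sqrt{83}$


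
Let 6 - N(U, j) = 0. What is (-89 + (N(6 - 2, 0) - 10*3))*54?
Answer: -6102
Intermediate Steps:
N(U, j) = 6 (N(U, j) = 6 - 1*0 = 6 + 0 = 6)
(-89 + (N(6 - 2, 0) - 10*3))*54 = (-89 + (6 - 10*3))*54 = (-89 + (6 - 30))*54 = (-89 - 24)*54 = -113*54 = -6102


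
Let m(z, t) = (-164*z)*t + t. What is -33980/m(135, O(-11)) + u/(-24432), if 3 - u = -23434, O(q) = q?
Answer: -6537788533/5949900528 ≈ -1.0988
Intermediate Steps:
m(z, t) = t - 164*t*z (m(z, t) = -164*t*z + t = t - 164*t*z)
u = 23437 (u = 3 - 1*(-23434) = 3 + 23434 = 23437)
-33980/m(135, O(-11)) + u/(-24432) = -33980*(-1/(11*(1 - 164*135))) + 23437/(-24432) = -33980*(-1/(11*(1 - 22140))) + 23437*(-1/24432) = -33980/((-11*(-22139))) - 23437/24432 = -33980/243529 - 23437/24432 = -6537788533/5949900528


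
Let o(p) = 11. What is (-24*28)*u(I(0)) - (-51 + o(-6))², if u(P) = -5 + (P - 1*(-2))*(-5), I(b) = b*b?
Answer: 8480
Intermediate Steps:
I(b) = b²
u(P) = -15 - 5*P (u(P) = -5 + (P + 2)*(-5) = -5 + (2 + P)*(-5) = -5 + (-10 - 5*P) = -15 - 5*P)
(-24*28)*u(I(0)) - (-51 + o(-6))² = (-24*28)*(-15 - 5*0²) - (-51 + 11)² = -672*(-15 - 5*0) - 1*(-40)² = -672*(-15 + 0) - 1*1600 = -672*(-15) - 1600 = 10080 - 1600 = 8480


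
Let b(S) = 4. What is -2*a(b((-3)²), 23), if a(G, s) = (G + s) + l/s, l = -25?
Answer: -1192/23 ≈ -51.826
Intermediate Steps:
a(G, s) = G + s - 25/s (a(G, s) = (G + s) - 25/s = G + s - 25/s)
-2*a(b((-3)²), 23) = -2*(4 + 23 - 25/23) = -2*596/23 = -1192/23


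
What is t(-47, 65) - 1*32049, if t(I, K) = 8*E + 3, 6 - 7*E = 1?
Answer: -224282/7 ≈ -32040.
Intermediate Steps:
E = 5/7 (E = 6/7 - 1/7*1 = 6/7 - 1/7 = 5/7 ≈ 0.71429)
t(I, K) = 61/7 (t(I, K) = 8*(5/7) + 3 = 40/7 + 3 = 61/7)
t(-47, 65) - 1*32049 = 61/7 - 1*32049 = 61/7 - 32049 = -224282/7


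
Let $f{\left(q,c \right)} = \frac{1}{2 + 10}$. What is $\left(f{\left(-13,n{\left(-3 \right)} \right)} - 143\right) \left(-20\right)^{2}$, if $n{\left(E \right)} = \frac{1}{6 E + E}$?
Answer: $- \frac{171500}{3} \approx -57167.0$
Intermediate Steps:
$n{\left(E \right)} = \frac{1}{7 E}$
$f{\left(q,c \right)} = \frac{1}{12}$
$\left(f{\left(-13,n{\left(-3 \right)} \right)} - 143\right) \left(-20\right)^{2} = \left(\frac{1}{12} - 143\right) \left(-20\right)^{2} = \left(- \frac{1715}{12}\right) 400 = - \frac{171500}{3}$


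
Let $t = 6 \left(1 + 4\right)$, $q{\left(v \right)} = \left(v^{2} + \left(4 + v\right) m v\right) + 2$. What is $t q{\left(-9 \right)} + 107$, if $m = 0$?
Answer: $2597$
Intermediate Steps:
$q{\left(v \right)} = 2 + v^{2}$ ($q{\left(v \right)} = \left(v^{2} + \left(4 + v\right) 0 v\right) + 2 = \left(v^{2} + 0 v\right) + 2 = \left(v^{2} + 0\right) + 2 = v^{2} + 2 = 2 + v^{2}$)
$t = 30$ ($t = 6 \cdot 5 = 30$)
$t q{\left(-9 \right)} + 107 = 30 \left(2 + \left(-9\right)^{2}\right) + 107 = 30 \left(2 + 81\right) + 107 = 30 \cdot 83 + 107 = 2490 + 107 = 2597$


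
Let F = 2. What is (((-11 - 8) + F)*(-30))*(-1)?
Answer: -510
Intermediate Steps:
(((-11 - 8) + F)*(-30))*(-1) = (((-11 - 8) + 2)*(-30))*(-1) = ((-19 + 2)*(-30))*(-1) = -17*(-30)*(-1) = 510*(-1) = -510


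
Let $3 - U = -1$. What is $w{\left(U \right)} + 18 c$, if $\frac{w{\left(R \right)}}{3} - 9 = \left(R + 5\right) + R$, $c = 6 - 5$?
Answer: $84$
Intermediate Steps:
$U = 4$ ($U = 3 - -1 = 3 + 1 = 4$)
$c = 1$ ($c = 6 - 5 = 1$)
$w{\left(R \right)} = 42 + 6 R$ ($w{\left(R \right)} = 27 + 3 \left(\left(R + 5\right) + R\right) = 27 + 3 \left(\left(5 + R\right) + R\right) = 27 + 3 \left(5 + 2 R\right) = 27 + \left(15 + 6 R\right) = 42 + 6 R$)
$w{\left(U \right)} + 18 c = \left(42 + 6 \cdot 4\right) + 18 \cdot 1 = \left(42 + 24\right) + 18 = 66 + 18 = 84$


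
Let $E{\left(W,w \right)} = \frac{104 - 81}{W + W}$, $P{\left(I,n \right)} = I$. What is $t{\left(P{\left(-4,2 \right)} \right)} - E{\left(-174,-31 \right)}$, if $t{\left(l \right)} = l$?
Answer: $- \frac{1369}{348} \approx -3.9339$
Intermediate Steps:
$E{\left(W,w \right)} = \frac{23}{2 W}$
$t{\left(P{\left(-4,2 \right)} \right)} - E{\left(-174,-31 \right)} = -4 - \frac{23}{2 \left(-174\right)} = -4 - \frac{23}{2} \left(- \frac{1}{174}\right) = -4 - - \frac{23}{348} = -4 + \frac{23}{348} = - \frac{1369}{348}$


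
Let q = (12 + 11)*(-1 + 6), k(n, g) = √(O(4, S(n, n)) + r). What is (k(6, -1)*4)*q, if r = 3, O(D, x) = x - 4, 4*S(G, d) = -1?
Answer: 230*I*√5 ≈ 514.3*I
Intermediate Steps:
S(G, d) = -¼ (S(G, d) = (¼)*(-1) = -¼)
O(D, x) = -4 + x
k(n, g) = I*√5/2 (k(n, g) = √((-4 - ¼) + 3) = √(-17/4 + 3) = √(-5/4) = I*√5/2)
q = 115 (q = 23*5 = 115)
(k(6, -1)*4)*q = ((I*√5/2)*4)*115 = (2*I*√5)*115 = 230*I*√5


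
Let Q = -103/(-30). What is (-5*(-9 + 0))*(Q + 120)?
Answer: 11109/2 ≈ 5554.5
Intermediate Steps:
Q = 103/30 (Q = -103*(-1/30) = 103/30 ≈ 3.4333)
(-5*(-9 + 0))*(Q + 120) = (-5*(-9 + 0))*(103/30 + 120) = -5*(-9)*(3703/30) = 45*(3703/30) = 11109/2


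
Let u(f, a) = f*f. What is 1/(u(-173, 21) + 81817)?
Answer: 1/111746 ≈ 8.9489e-6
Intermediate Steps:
u(f, a) = f²
1/(u(-173, 21) + 81817) = 1/((-173)² + 81817) = 1/(29929 + 81817) = 1/111746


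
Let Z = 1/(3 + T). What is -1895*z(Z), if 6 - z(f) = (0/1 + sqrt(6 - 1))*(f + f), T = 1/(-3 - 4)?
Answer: -11370 + 2653*sqrt(5)/2 ≈ -8403.9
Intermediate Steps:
T = -1/7 (T = 1/(-7) = -1/7 ≈ -0.14286)
Z = 7/20 (Z = 1/(3 - 1/7) = 1/(20/7) = 7/20 ≈ 0.35000)
z(f) = 6 - 2*f*sqrt(5) (z(f) = 6 - (0/1 + sqrt(6 - 1))*(f + f) = 6 - (0*1 + sqrt(5))*2*f = 6 - (0 + sqrt(5))*2*f = 6 - sqrt(5)*2*f = 6 - 2*f*sqrt(5))
-1895*z(Z) = -1895*(6 - 2*7/20*sqrt(5)) = -1895*(6 - 7*sqrt(5)/10) = -11370 + 2653*sqrt(5)/2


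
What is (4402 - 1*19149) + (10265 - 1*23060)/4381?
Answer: -64619402/4381 ≈ -14750.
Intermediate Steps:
(4402 - 1*19149) + (10265 - 1*23060)/4381 = (4402 - 19149) + (10265 - 23060)*(1/4381) = -14747 - 12795*1/4381 = -14747 - 12795/4381 = -64619402/4381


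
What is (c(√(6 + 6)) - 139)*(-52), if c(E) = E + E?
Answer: 7228 - 208*√3 ≈ 6867.7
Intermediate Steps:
c(E) = 2*E
(c(√(6 + 6)) - 139)*(-52) = (2*√(6 + 6) - 139)*(-52) = (2*√12 - 139)*(-52) = (2*(2*√3) - 139)*(-52) = (4*√3 - 139)*(-52) = (-139 + 4*√3)*(-52) = 7228 - 208*√3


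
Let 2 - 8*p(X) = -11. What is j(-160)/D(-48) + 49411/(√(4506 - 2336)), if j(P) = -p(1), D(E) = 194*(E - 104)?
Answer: 13/235904 + 49411*√2170/2170 ≈ 1060.7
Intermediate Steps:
D(E) = -20176 + 194*E (D(E) = 194*(-104 + E) = -20176 + 194*E)
p(X) = 13/8 (p(X) = ¼ - ⅛*(-11) = ¼ + 11/8 = 13/8)
j(P) = -13/8 (j(P) = -1*13/8 = -13/8)
j(-160)/D(-48) + 49411/(√(4506 - 2336)) = -13/(8*(-20176 + 194*(-48))) + 49411/(√(4506 - 2336)) = -13/(8*(-20176 - 9312)) + 49411/(√2170) = -13/8/(-29488) + 49411*(√2170/2170) = -13/8*(-1/29488) + 49411*√2170/2170 = 13/235904 + 49411*√2170/2170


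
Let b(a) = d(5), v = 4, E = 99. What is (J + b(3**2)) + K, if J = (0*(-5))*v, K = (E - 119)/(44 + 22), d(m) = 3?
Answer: 89/33 ≈ 2.6970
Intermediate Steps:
b(a) = 3
K = -10/33 (K = (99 - 119)/(44 + 22) = -20/66 = -20*1/66 = -10/33 ≈ -0.30303)
J = 0 (J = (0*(-5))*4 = 0*4 = 0)
(J + b(3**2)) + K = (0 + 3) - 10/33 = 3 - 10/33 = 89/33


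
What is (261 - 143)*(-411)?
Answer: -48498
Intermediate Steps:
(261 - 143)*(-411) = 118*(-411) = -48498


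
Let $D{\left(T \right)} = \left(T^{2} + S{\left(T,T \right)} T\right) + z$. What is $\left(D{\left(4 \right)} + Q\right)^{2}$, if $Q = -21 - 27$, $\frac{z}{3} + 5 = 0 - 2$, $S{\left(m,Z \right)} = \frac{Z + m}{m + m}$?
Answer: $2401$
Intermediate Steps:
$S{\left(m,Z \right)} = \frac{Z + m}{2 m}$
$z = -21$ ($z = -15 + 3 \left(0 - 2\right) = -15 + 3 \left(-2\right) = -15 - 6 = -21$)
$D{\left(T \right)} = -21 + T + T^{2}$ ($D{\left(T \right)} = \left(T^{2} + \frac{T + T}{2 T} T\right) - 21 = \left(T^{2} + \frac{2 T}{2 T} T\right) - 21 = \left(T^{2} + 1 T\right) - 21 = \left(T^{2} + T\right) - 21 = \left(T + T^{2}\right) - 21 = -21 + T + T^{2}$)
$Q = -48$
$\left(D{\left(4 \right)} + Q\right)^{2} = \left(\left(-21 + 4 + 4^{2}\right) - 48\right)^{2} = \left(\left(-21 + 4 + 16\right) - 48\right)^{2} = \left(-1 - 48\right)^{2} = \left(-49\right)^{2} = 2401$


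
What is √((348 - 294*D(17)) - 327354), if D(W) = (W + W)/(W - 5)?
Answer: I*√327839 ≈ 572.57*I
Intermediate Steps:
D(W) = 2*W/(-5 + W) (D(W) = (2*W)/(-5 + W) = 2*W/(-5 + W))
√((348 - 294*D(17)) - 327354) = √((348 - 588*17/(-5 + 17)) - 327354) = √((348 - 588*17/12) - 327354) = √((348 - 294*17/6) - 327354) = √((348 - 833) - 327354) = √(-485 - 327354) = √(-327839) = I*√327839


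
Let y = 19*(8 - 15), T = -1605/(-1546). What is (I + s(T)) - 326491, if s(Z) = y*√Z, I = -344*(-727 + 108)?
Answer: -113555 - 133*√2481330/1546 ≈ -1.1369e+5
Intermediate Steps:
T = 1605/1546 (T = -1605*(-1/1546) = 1605/1546 ≈ 1.0382)
I = 212936 (I = -344*(-619) = 212936)
y = -133 (y = 19*(-7) = -133)
s(Z) = -133*√Z
(I + s(T)) - 326491 = (212936 - 133*√2481330/1546) - 326491 = -113555 - 133*√2481330/1546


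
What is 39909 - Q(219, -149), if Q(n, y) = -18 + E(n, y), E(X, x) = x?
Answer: 40076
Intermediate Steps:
Q(n, y) = -18 + y
39909 - Q(219, -149) = 39909 - (-18 - 149) = 39909 - 1*(-167) = 39909 + 167 = 40076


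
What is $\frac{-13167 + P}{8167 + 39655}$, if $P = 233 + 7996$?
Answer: $- \frac{2469}{23911} \approx -0.10326$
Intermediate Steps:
$P = 8229$
$\frac{-13167 + P}{8167 + 39655} = \frac{-13167 + 8229}{8167 + 39655} = - \frac{4938}{47822} = \left(-4938\right) \frac{1}{47822} = - \frac{2469}{23911}$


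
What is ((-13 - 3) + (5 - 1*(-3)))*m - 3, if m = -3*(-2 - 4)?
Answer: -147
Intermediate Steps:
m = 18 (m = -3*(-6) = 18)
((-13 - 3) + (5 - 1*(-3)))*m - 3 = ((-13 - 3) + (5 - 1*(-3)))*18 - 3 = (-16 + (5 + 3))*18 - 3 = (-16 + 8)*18 - 3 = -8*18 - 3 = -144 - 3 = -147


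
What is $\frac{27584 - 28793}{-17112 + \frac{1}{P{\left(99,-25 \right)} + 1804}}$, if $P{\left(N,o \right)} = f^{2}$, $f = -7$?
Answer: $\frac{2240277}{31708535} \approx 0.070652$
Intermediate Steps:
$P{\left(N,o \right)} = 49$ ($P{\left(N,o \right)} = \left(-7\right)^{2} = 49$)
$\frac{27584 - 28793}{-17112 + \frac{1}{P{\left(99,-25 \right)} + 1804}} = \frac{27584 - 28793}{-17112 + \frac{1}{49 + 1804}} = - \frac{1209}{-17112 + \frac{1}{1853}} = - \frac{1209}{- \frac{31708535}{1853}} = \left(-1209\right) \left(- \frac{1853}{31708535}\right) = \frac{2240277}{31708535}$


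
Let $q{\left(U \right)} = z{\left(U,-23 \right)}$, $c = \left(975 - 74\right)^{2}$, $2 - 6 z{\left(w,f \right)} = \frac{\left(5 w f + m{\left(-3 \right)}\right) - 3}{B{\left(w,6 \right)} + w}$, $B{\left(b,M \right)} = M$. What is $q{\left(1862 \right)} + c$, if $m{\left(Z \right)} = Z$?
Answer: $\frac{379120145}{467} \approx 8.1182 \cdot 10^{5}$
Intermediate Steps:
$z{\left(w,f \right)} = \frac{1}{3} - \frac{-6 + 5 f w}{6 \left(6 + w\right)}$ ($z{\left(w,f \right)} = \frac{1}{3} - \frac{\left(\left(5 w f - 3\right) - 3\right) \frac{1}{6 + w}}{6} = \frac{1}{3} - \frac{\left(\left(5 f w - 3\right) - 3\right) \frac{1}{6 + w}}{6} = \frac{1}{3} - \frac{\left(\left(-3 + 5 f w\right) - 3\right) \frac{1}{6 + w}}{6} = \frac{1}{3} - \frac{\left(-6 + 5 f w\right) \frac{1}{6 + w}}{6} = \frac{1}{3} - \frac{\frac{1}{6 + w} \left(-6 + 5 f w\right)}{6} = \frac{1}{3} - \frac{-6 + 5 f w}{6 \left(6 + w\right)}$)
$c = 811801$ ($c = 901^{2} = 811801$)
$q{\left(U \right)} = \frac{18 + 117 U}{6 \left(6 + U\right)}$ ($q{\left(U \right)} = \frac{18 + 2 U - - 115 U}{6 \left(6 + U\right)} = \frac{18 + 2 U + 115 U}{6 \left(6 + U\right)} = \frac{18 + 117 U}{6 \left(6 + U\right)}$)
$q{\left(1862 \right)} + c = \frac{3 \left(2 + 13 \cdot 1862\right)}{2 \left(6 + 1862\right)} + 811801 = \frac{3 \left(2 + 24206\right)}{2 \cdot 1868} + 811801 = \frac{3}{2} \cdot \frac{1}{1868} \cdot 24208 + 811801 = \frac{9078}{467} + 811801 = \frac{379120145}{467}$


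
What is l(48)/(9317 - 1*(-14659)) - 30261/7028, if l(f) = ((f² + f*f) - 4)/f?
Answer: -310655843/72215712 ≈ -4.3018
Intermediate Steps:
l(f) = (-4 + 2*f²)/f (l(f) = ((f² + f²) - 4)/f = (2*f² - 4)/f = (-4 + 2*f²)/f)
l(48)/(9317 - 1*(-14659)) - 30261/7028 = (-4/48 + 2*48)/(9317 - 1*(-14659)) - 30261/7028 = (-4*1/48 + 96)/(9317 + 14659) - 30261*1/7028 = (-1/12 + 96)/23976 - 4323/1004 = (1151/12)*(1/23976) - 4323/1004 = 1151/287712 - 4323/1004 = -310655843/72215712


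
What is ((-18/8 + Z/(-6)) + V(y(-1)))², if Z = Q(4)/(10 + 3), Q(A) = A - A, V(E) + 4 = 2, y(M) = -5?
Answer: 289/16 ≈ 18.063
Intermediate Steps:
V(E) = -2 (V(E) = -4 + 2 = -2)
Q(A) = 0
Z = 0 (Z = 0/(10 + 3) = 0/13 = 0*(1/13) = 0)
((-18/8 + Z/(-6)) + V(y(-1)))² = ((-18/8 + 0/(-6)) - 2)² = ((-18*⅛ + 0*(-⅙)) - 2)² = ((-9/4 + 0) - 2)² = (-9/4 - 2)² = (-17/4)² = 289/16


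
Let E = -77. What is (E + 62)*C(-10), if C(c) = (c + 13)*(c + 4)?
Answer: 270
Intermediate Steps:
C(c) = (4 + c)*(13 + c) (C(c) = (13 + c)*(4 + c) = (4 + c)*(13 + c))
(E + 62)*C(-10) = (-77 + 62)*(52 + (-10)² + 17*(-10)) = -15*(52 + 100 - 170) = -15*(-18) = 270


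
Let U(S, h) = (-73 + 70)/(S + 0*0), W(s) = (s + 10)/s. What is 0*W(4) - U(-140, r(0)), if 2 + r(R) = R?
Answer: -3/140 ≈ -0.021429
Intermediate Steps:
r(R) = -2 + R
W(s) = (10 + s)/s
U(S, h) = -3/S (U(S, h) = -3/(S + 0) = -3/S)
0*W(4) - U(-140, r(0)) = 0*((10 + 4)/4) - (-3)/(-140) = 0*((¼)*14) - (-3)*(-1)/140 = 0*(7/2) - 1*3/140 = 0 - 3/140 = -3/140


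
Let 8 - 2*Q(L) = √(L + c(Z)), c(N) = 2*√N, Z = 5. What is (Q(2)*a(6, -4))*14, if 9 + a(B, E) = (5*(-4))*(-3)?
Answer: 2856 - 357*√(2 + 2*√5) ≈ 1947.8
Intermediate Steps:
a(B, E) = 51 (a(B, E) = -9 + (5*(-4))*(-3) = -9 - 20*(-3) = -9 + 60 = 51)
Q(L) = 4 - √(L + 2*√5)/2
(Q(2)*a(6, -4))*14 = ((4 - √(2 + 2*√5)/2)*51)*14 = (204 - 51*√(2 + 2*√5)/2)*14 = 2856 - 357*√(2 + 2*√5)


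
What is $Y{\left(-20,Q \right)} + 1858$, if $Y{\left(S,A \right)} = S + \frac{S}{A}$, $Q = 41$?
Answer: $\frac{75338}{41} \approx 1837.5$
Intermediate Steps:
$Y{\left(-20,Q \right)} + 1858 = \left(-20 - \frac{20}{41}\right) + 1858 = - \frac{840}{41} + 1858 = \frac{75338}{41}$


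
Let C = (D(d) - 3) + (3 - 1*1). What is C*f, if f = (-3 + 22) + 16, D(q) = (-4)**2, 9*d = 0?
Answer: 525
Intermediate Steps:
d = 0 (d = (1/9)*0 = 0)
D(q) = 16
C = 15 (C = (16 - 3) + (3 - 1*1) = 13 + (3 - 1) = 13 + 2 = 15)
f = 35 (f = 19 + 16 = 35)
C*f = 15*35 = 525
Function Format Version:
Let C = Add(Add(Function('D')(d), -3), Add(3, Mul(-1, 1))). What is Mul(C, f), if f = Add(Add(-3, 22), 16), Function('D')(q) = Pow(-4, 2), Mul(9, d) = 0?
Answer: 525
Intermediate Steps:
d = 0 (d = Mul(Rational(1, 9), 0) = 0)
Function('D')(q) = 16
C = 15 (C = Add(Add(16, -3), Add(3, Mul(-1, 1))) = Add(13, Add(3, -1)) = Add(13, 2) = 15)
f = 35 (f = Add(19, 16) = 35)
Mul(C, f) = Mul(15, 35) = 525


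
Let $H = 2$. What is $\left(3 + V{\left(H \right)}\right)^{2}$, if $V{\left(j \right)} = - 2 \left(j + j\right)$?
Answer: $25$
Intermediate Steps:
$V{\left(j \right)} = - 4 j$ ($V{\left(j \right)} = - 2 \cdot 2 j = - 4 j$)
$\left(3 + V{\left(H \right)}\right)^{2} = \left(3 - 8\right)^{2} = \left(-5\right)^{2} = 25$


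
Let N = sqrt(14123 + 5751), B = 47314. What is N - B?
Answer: -47314 + sqrt(19874) ≈ -47173.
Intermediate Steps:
N = sqrt(19874) ≈ 140.98
N - B = sqrt(19874) - 1*47314 = sqrt(19874) - 47314 = -47314 + sqrt(19874)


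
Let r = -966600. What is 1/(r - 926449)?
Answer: -1/1893049 ≈ -5.2825e-7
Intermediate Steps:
1/(r - 926449) = 1/(-966600 - 926449) = 1/(-1893049) = -1/1893049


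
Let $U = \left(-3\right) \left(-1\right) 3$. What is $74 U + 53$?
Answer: $719$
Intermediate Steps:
$U = 9$ ($U = 3 \cdot 3 = 9$)
$74 U + 53 = 74 \cdot 9 + 53 = 666 + 53 = 719$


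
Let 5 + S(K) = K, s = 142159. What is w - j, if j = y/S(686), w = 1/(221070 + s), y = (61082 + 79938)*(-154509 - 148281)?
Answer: 5169892332829627/82452983 ≈ 6.2701e+7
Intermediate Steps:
S(K) = -5 + K
y = -42699445800 (y = 141020*(-302790) = -42699445800)
w = 1/363229 (w = 1/(221070 + 142159) = 1/363229 ≈ 2.7531e-6)
j = -14233148600/227 (j = -42699445800/(-5 + 686) = -42699445800/681 = -42699445800*1/681 = -14233148600/227 ≈ -6.2701e+7)
w - j = 1/363229 - 1*(-14233148600/227) = 1/363229 + 14233148600/227 = 5169892332829627/82452983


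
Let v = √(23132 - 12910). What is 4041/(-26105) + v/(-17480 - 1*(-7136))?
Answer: -4041/26105 - √10222/10344 ≈ -0.16457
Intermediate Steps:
v = √10222 ≈ 101.10
4041/(-26105) + v/(-17480 - 1*(-7136)) = 4041/(-26105) + √10222/(-17480 - 1*(-7136)) = 4041*(-1/26105) + √10222/(-17480 + 7136) = -4041/26105 + √10222/(-10344) = -4041/26105 + √10222*(-1/10344) = -4041/26105 - √10222/10344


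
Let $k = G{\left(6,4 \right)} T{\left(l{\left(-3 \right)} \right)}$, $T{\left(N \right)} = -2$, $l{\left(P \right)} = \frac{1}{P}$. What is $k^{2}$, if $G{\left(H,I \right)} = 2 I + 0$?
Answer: $256$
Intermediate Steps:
$G{\left(H,I \right)} = 2 I$
$k = -16$ ($k = 2 \cdot 4 \left(-2\right) = 8 \left(-2\right) = -16$)
$k^{2} = \left(-16\right)^{2} = 256$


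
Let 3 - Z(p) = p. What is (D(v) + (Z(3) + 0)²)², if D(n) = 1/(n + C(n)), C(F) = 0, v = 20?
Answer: 1/400 ≈ 0.0025000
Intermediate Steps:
Z(p) = 3 - p
D(n) = 1/n (D(n) = 1/(n + 0) = 1/n)
(D(v) + (Z(3) + 0)²)² = (1/20 + ((3 - 1*3) + 0)²)² = (1/20 + ((3 - 3) + 0)²)² = (1/20 + (0 + 0)²)² = (1/20 + 0²)² = (1/20 + 0)² = (1/20)² = 1/400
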